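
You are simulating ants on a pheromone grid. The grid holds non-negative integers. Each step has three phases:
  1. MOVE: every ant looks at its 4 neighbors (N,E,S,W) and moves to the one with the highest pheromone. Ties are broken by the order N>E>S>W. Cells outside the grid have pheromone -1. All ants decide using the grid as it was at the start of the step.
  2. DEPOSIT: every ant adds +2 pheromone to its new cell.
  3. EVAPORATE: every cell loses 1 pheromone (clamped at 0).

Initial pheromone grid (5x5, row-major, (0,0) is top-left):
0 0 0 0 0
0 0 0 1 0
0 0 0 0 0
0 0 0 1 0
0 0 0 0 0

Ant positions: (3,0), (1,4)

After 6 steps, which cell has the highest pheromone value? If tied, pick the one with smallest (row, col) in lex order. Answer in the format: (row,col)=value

Step 1: ant0:(3,0)->N->(2,0) | ant1:(1,4)->W->(1,3)
  grid max=2 at (1,3)
Step 2: ant0:(2,0)->N->(1,0) | ant1:(1,3)->N->(0,3)
  grid max=1 at (0,3)
Step 3: ant0:(1,0)->N->(0,0) | ant1:(0,3)->S->(1,3)
  grid max=2 at (1,3)
Step 4: ant0:(0,0)->E->(0,1) | ant1:(1,3)->N->(0,3)
  grid max=1 at (0,1)
Step 5: ant0:(0,1)->E->(0,2) | ant1:(0,3)->S->(1,3)
  grid max=2 at (1,3)
Step 6: ant0:(0,2)->E->(0,3) | ant1:(1,3)->N->(0,3)
  grid max=3 at (0,3)
Final grid:
  0 0 0 3 0
  0 0 0 1 0
  0 0 0 0 0
  0 0 0 0 0
  0 0 0 0 0
Max pheromone 3 at (0,3)

Answer: (0,3)=3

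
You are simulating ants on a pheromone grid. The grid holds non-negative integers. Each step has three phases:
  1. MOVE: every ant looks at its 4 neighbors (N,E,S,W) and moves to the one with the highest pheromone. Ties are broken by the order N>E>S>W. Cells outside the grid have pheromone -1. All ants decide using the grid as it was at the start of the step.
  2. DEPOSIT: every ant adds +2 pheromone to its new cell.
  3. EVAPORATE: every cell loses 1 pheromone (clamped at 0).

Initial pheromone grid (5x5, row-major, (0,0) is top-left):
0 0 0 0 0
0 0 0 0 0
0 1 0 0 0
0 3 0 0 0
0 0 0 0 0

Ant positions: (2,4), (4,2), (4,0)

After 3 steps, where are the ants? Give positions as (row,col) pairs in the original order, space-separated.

Step 1: ant0:(2,4)->N->(1,4) | ant1:(4,2)->N->(3,2) | ant2:(4,0)->N->(3,0)
  grid max=2 at (3,1)
Step 2: ant0:(1,4)->N->(0,4) | ant1:(3,2)->W->(3,1) | ant2:(3,0)->E->(3,1)
  grid max=5 at (3,1)
Step 3: ant0:(0,4)->S->(1,4) | ant1:(3,1)->N->(2,1) | ant2:(3,1)->N->(2,1)
  grid max=4 at (3,1)

(1,4) (2,1) (2,1)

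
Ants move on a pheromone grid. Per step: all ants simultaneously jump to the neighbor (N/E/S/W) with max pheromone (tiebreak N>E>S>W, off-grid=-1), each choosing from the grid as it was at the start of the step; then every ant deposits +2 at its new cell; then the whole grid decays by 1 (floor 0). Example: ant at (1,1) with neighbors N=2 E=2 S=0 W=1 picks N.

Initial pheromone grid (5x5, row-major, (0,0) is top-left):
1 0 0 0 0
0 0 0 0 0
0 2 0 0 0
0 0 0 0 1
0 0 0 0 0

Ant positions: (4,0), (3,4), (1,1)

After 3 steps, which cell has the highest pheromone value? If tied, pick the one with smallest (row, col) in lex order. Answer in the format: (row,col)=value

Step 1: ant0:(4,0)->N->(3,0) | ant1:(3,4)->N->(2,4) | ant2:(1,1)->S->(2,1)
  grid max=3 at (2,1)
Step 2: ant0:(3,0)->N->(2,0) | ant1:(2,4)->N->(1,4) | ant2:(2,1)->N->(1,1)
  grid max=2 at (2,1)
Step 3: ant0:(2,0)->E->(2,1) | ant1:(1,4)->N->(0,4) | ant2:(1,1)->S->(2,1)
  grid max=5 at (2,1)
Final grid:
  0 0 0 0 1
  0 0 0 0 0
  0 5 0 0 0
  0 0 0 0 0
  0 0 0 0 0
Max pheromone 5 at (2,1)

Answer: (2,1)=5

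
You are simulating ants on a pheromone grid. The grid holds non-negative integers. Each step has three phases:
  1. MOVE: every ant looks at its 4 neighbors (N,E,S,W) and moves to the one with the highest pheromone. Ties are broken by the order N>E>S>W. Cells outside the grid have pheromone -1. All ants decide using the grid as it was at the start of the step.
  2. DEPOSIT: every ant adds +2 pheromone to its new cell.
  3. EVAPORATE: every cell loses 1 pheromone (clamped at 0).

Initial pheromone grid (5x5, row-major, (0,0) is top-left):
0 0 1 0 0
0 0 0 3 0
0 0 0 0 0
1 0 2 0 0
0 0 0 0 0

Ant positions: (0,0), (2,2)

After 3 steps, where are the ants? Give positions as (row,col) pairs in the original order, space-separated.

Step 1: ant0:(0,0)->E->(0,1) | ant1:(2,2)->S->(3,2)
  grid max=3 at (3,2)
Step 2: ant0:(0,1)->E->(0,2) | ant1:(3,2)->N->(2,2)
  grid max=2 at (3,2)
Step 3: ant0:(0,2)->E->(0,3) | ant1:(2,2)->S->(3,2)
  grid max=3 at (3,2)

(0,3) (3,2)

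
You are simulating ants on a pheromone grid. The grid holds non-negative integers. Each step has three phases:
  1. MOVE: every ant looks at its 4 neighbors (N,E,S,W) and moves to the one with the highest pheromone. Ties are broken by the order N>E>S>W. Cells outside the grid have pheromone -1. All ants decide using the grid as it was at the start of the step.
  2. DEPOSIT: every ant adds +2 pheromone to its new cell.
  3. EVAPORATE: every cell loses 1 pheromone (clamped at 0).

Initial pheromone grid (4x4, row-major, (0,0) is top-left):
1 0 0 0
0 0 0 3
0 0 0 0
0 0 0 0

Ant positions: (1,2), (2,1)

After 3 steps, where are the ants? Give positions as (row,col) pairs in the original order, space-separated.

Step 1: ant0:(1,2)->E->(1,3) | ant1:(2,1)->N->(1,1)
  grid max=4 at (1,3)
Step 2: ant0:(1,3)->N->(0,3) | ant1:(1,1)->N->(0,1)
  grid max=3 at (1,3)
Step 3: ant0:(0,3)->S->(1,3) | ant1:(0,1)->E->(0,2)
  grid max=4 at (1,3)

(1,3) (0,2)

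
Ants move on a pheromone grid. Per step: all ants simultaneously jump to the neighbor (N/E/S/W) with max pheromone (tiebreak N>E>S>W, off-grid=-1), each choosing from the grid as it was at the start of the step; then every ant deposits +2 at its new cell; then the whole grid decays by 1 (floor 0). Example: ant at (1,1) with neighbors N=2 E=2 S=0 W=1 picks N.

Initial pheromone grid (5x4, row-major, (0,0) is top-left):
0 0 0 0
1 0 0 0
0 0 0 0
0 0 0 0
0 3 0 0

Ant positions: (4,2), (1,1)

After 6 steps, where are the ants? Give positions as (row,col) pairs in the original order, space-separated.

Step 1: ant0:(4,2)->W->(4,1) | ant1:(1,1)->W->(1,0)
  grid max=4 at (4,1)
Step 2: ant0:(4,1)->N->(3,1) | ant1:(1,0)->N->(0,0)
  grid max=3 at (4,1)
Step 3: ant0:(3,1)->S->(4,1) | ant1:(0,0)->S->(1,0)
  grid max=4 at (4,1)
Step 4: ant0:(4,1)->N->(3,1) | ant1:(1,0)->N->(0,0)
  grid max=3 at (4,1)
Step 5: ant0:(3,1)->S->(4,1) | ant1:(0,0)->S->(1,0)
  grid max=4 at (4,1)
Step 6: ant0:(4,1)->N->(3,1) | ant1:(1,0)->N->(0,0)
  grid max=3 at (4,1)

(3,1) (0,0)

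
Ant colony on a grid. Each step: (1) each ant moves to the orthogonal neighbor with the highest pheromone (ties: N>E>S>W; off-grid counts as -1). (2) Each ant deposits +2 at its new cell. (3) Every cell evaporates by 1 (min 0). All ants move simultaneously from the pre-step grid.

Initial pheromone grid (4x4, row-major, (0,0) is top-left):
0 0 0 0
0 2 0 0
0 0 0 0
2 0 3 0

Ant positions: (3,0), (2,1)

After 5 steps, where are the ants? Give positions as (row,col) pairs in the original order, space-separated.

Step 1: ant0:(3,0)->N->(2,0) | ant1:(2,1)->N->(1,1)
  grid max=3 at (1,1)
Step 2: ant0:(2,0)->S->(3,0) | ant1:(1,1)->N->(0,1)
  grid max=2 at (1,1)
Step 3: ant0:(3,0)->N->(2,0) | ant1:(0,1)->S->(1,1)
  grid max=3 at (1,1)
Step 4: ant0:(2,0)->S->(3,0) | ant1:(1,1)->N->(0,1)
  grid max=2 at (1,1)
Step 5: ant0:(3,0)->N->(2,0) | ant1:(0,1)->S->(1,1)
  grid max=3 at (1,1)

(2,0) (1,1)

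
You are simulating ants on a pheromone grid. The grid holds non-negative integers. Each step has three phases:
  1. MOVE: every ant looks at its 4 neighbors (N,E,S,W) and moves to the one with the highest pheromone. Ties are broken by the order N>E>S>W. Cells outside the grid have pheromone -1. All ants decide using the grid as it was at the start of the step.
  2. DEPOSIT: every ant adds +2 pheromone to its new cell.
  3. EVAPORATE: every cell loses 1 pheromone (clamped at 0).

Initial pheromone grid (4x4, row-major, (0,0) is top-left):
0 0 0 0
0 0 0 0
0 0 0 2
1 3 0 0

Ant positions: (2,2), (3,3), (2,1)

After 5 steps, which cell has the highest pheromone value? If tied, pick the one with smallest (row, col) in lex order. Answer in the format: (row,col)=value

Answer: (2,3)=9

Derivation:
Step 1: ant0:(2,2)->E->(2,3) | ant1:(3,3)->N->(2,3) | ant2:(2,1)->S->(3,1)
  grid max=5 at (2,3)
Step 2: ant0:(2,3)->N->(1,3) | ant1:(2,3)->N->(1,3) | ant2:(3,1)->N->(2,1)
  grid max=4 at (2,3)
Step 3: ant0:(1,3)->S->(2,3) | ant1:(1,3)->S->(2,3) | ant2:(2,1)->S->(3,1)
  grid max=7 at (2,3)
Step 4: ant0:(2,3)->N->(1,3) | ant1:(2,3)->N->(1,3) | ant2:(3,1)->N->(2,1)
  grid max=6 at (2,3)
Step 5: ant0:(1,3)->S->(2,3) | ant1:(1,3)->S->(2,3) | ant2:(2,1)->S->(3,1)
  grid max=9 at (2,3)
Final grid:
  0 0 0 0
  0 0 0 4
  0 0 0 9
  0 4 0 0
Max pheromone 9 at (2,3)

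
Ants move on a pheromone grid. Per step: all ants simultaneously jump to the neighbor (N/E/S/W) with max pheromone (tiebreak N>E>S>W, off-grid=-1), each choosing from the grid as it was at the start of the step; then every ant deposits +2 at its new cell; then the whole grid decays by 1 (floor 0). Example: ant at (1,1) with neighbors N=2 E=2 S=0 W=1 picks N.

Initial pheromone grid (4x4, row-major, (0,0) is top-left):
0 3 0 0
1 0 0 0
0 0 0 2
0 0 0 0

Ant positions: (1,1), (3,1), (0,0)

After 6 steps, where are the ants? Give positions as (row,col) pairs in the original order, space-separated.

Step 1: ant0:(1,1)->N->(0,1) | ant1:(3,1)->N->(2,1) | ant2:(0,0)->E->(0,1)
  grid max=6 at (0,1)
Step 2: ant0:(0,1)->E->(0,2) | ant1:(2,1)->N->(1,1) | ant2:(0,1)->E->(0,2)
  grid max=5 at (0,1)
Step 3: ant0:(0,2)->W->(0,1) | ant1:(1,1)->N->(0,1) | ant2:(0,2)->W->(0,1)
  grid max=10 at (0,1)
Step 4: ant0:(0,1)->E->(0,2) | ant1:(0,1)->E->(0,2) | ant2:(0,1)->E->(0,2)
  grid max=9 at (0,1)
Step 5: ant0:(0,2)->W->(0,1) | ant1:(0,2)->W->(0,1) | ant2:(0,2)->W->(0,1)
  grid max=14 at (0,1)
Step 6: ant0:(0,1)->E->(0,2) | ant1:(0,1)->E->(0,2) | ant2:(0,1)->E->(0,2)
  grid max=13 at (0,1)

(0,2) (0,2) (0,2)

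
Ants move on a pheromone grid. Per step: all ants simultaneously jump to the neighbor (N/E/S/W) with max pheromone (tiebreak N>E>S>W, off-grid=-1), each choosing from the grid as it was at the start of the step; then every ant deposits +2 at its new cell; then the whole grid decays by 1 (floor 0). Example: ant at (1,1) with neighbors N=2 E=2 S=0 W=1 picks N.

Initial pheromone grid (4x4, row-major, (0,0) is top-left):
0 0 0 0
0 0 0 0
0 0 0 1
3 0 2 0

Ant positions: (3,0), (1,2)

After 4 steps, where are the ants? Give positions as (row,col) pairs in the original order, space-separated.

Step 1: ant0:(3,0)->N->(2,0) | ant1:(1,2)->N->(0,2)
  grid max=2 at (3,0)
Step 2: ant0:(2,0)->S->(3,0) | ant1:(0,2)->E->(0,3)
  grid max=3 at (3,0)
Step 3: ant0:(3,0)->N->(2,0) | ant1:(0,3)->S->(1,3)
  grid max=2 at (3,0)
Step 4: ant0:(2,0)->S->(3,0) | ant1:(1,3)->N->(0,3)
  grid max=3 at (3,0)

(3,0) (0,3)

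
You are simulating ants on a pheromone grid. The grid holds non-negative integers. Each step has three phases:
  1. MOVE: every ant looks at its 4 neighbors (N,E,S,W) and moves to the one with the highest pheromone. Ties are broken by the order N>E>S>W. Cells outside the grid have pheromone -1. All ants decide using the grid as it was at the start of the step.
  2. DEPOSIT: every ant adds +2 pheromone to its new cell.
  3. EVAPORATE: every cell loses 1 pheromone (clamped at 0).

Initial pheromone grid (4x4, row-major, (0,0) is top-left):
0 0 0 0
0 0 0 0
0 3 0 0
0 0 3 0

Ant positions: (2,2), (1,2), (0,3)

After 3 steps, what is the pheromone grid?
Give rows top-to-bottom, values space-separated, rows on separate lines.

After step 1: ants at (3,2),(0,2),(1,3)
  0 0 1 0
  0 0 0 1
  0 2 0 0
  0 0 4 0
After step 2: ants at (2,2),(0,3),(0,3)
  0 0 0 3
  0 0 0 0
  0 1 1 0
  0 0 3 0
After step 3: ants at (3,2),(1,3),(1,3)
  0 0 0 2
  0 0 0 3
  0 0 0 0
  0 0 4 0

0 0 0 2
0 0 0 3
0 0 0 0
0 0 4 0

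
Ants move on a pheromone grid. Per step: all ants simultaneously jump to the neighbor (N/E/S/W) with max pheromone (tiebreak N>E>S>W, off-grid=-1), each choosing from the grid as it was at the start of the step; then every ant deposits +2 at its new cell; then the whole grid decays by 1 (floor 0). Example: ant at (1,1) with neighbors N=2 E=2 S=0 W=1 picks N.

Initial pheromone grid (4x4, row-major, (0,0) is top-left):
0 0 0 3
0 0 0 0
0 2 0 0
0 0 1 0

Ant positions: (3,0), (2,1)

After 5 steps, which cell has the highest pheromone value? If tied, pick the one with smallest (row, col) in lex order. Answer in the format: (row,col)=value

Answer: (1,1)=5

Derivation:
Step 1: ant0:(3,0)->N->(2,0) | ant1:(2,1)->N->(1,1)
  grid max=2 at (0,3)
Step 2: ant0:(2,0)->E->(2,1) | ant1:(1,1)->S->(2,1)
  grid max=4 at (2,1)
Step 3: ant0:(2,1)->N->(1,1) | ant1:(2,1)->N->(1,1)
  grid max=3 at (1,1)
Step 4: ant0:(1,1)->S->(2,1) | ant1:(1,1)->S->(2,1)
  grid max=6 at (2,1)
Step 5: ant0:(2,1)->N->(1,1) | ant1:(2,1)->N->(1,1)
  grid max=5 at (1,1)
Final grid:
  0 0 0 0
  0 5 0 0
  0 5 0 0
  0 0 0 0
Max pheromone 5 at (1,1)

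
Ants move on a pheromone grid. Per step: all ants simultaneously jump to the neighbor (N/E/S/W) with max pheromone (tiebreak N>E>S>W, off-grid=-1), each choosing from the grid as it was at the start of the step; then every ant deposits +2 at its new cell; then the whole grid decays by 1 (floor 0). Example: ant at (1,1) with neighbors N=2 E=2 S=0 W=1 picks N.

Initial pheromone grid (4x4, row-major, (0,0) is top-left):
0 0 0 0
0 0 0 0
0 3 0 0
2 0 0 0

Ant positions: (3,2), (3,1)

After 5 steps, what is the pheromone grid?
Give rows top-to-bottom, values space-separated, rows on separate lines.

After step 1: ants at (2,2),(2,1)
  0 0 0 0
  0 0 0 0
  0 4 1 0
  1 0 0 0
After step 2: ants at (2,1),(2,2)
  0 0 0 0
  0 0 0 0
  0 5 2 0
  0 0 0 0
After step 3: ants at (2,2),(2,1)
  0 0 0 0
  0 0 0 0
  0 6 3 0
  0 0 0 0
After step 4: ants at (2,1),(2,2)
  0 0 0 0
  0 0 0 0
  0 7 4 0
  0 0 0 0
After step 5: ants at (2,2),(2,1)
  0 0 0 0
  0 0 0 0
  0 8 5 0
  0 0 0 0

0 0 0 0
0 0 0 0
0 8 5 0
0 0 0 0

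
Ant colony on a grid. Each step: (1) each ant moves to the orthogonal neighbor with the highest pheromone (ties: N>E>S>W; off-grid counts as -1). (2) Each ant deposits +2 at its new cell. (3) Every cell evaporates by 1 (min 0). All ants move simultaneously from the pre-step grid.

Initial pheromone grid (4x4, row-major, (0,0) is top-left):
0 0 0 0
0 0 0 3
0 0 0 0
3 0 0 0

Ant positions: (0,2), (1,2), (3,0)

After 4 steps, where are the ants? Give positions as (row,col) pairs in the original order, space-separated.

Step 1: ant0:(0,2)->E->(0,3) | ant1:(1,2)->E->(1,3) | ant2:(3,0)->N->(2,0)
  grid max=4 at (1,3)
Step 2: ant0:(0,3)->S->(1,3) | ant1:(1,3)->N->(0,3) | ant2:(2,0)->S->(3,0)
  grid max=5 at (1,3)
Step 3: ant0:(1,3)->N->(0,3) | ant1:(0,3)->S->(1,3) | ant2:(3,0)->N->(2,0)
  grid max=6 at (1,3)
Step 4: ant0:(0,3)->S->(1,3) | ant1:(1,3)->N->(0,3) | ant2:(2,0)->S->(3,0)
  grid max=7 at (1,3)

(1,3) (0,3) (3,0)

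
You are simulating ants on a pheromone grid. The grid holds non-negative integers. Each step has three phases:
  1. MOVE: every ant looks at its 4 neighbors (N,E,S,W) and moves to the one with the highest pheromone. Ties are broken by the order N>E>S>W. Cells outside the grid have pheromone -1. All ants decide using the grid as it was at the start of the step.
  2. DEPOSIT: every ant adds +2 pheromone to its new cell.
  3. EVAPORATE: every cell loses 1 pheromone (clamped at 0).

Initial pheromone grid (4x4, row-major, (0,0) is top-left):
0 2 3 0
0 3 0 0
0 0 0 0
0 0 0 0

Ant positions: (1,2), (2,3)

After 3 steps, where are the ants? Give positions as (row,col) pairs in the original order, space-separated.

Step 1: ant0:(1,2)->N->(0,2) | ant1:(2,3)->N->(1,3)
  grid max=4 at (0,2)
Step 2: ant0:(0,2)->W->(0,1) | ant1:(1,3)->N->(0,3)
  grid max=3 at (0,2)
Step 3: ant0:(0,1)->E->(0,2) | ant1:(0,3)->W->(0,2)
  grid max=6 at (0,2)

(0,2) (0,2)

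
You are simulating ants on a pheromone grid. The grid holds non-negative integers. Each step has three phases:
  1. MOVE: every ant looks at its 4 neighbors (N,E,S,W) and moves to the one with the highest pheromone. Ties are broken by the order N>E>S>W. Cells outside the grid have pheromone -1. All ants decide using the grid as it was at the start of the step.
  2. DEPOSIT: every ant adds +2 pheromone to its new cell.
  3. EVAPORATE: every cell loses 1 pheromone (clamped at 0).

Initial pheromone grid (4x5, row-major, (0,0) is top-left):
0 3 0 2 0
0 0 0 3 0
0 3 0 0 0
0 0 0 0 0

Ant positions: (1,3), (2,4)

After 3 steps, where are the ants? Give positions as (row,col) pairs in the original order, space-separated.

Step 1: ant0:(1,3)->N->(0,3) | ant1:(2,4)->N->(1,4)
  grid max=3 at (0,3)
Step 2: ant0:(0,3)->S->(1,3) | ant1:(1,4)->W->(1,3)
  grid max=5 at (1,3)
Step 3: ant0:(1,3)->N->(0,3) | ant1:(1,3)->N->(0,3)
  grid max=5 at (0,3)

(0,3) (0,3)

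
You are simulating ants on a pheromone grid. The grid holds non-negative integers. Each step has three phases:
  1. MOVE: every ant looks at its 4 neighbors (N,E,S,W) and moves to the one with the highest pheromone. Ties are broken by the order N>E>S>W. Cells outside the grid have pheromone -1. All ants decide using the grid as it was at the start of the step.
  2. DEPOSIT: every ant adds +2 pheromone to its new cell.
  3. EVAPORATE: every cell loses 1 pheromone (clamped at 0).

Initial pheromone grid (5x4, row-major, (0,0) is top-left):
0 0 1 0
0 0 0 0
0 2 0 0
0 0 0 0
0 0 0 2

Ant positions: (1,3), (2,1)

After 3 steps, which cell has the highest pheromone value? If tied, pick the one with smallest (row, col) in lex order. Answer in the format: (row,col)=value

Answer: (0,3)=1

Derivation:
Step 1: ant0:(1,3)->N->(0,3) | ant1:(2,1)->N->(1,1)
  grid max=1 at (0,3)
Step 2: ant0:(0,3)->S->(1,3) | ant1:(1,1)->S->(2,1)
  grid max=2 at (2,1)
Step 3: ant0:(1,3)->N->(0,3) | ant1:(2,1)->N->(1,1)
  grid max=1 at (0,3)
Final grid:
  0 0 0 1
  0 1 0 0
  0 1 0 0
  0 0 0 0
  0 0 0 0
Max pheromone 1 at (0,3)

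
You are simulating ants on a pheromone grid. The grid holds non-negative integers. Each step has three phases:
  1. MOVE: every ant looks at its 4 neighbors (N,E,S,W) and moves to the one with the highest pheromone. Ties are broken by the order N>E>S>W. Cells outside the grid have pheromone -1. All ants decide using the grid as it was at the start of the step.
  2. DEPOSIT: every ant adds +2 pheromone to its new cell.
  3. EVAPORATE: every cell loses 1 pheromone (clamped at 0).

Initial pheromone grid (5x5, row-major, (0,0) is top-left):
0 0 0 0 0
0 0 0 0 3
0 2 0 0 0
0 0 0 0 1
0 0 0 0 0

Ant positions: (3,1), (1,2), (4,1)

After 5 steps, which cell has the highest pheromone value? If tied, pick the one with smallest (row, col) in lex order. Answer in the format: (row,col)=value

Answer: (2,1)=7

Derivation:
Step 1: ant0:(3,1)->N->(2,1) | ant1:(1,2)->N->(0,2) | ant2:(4,1)->N->(3,1)
  grid max=3 at (2,1)
Step 2: ant0:(2,1)->S->(3,1) | ant1:(0,2)->E->(0,3) | ant2:(3,1)->N->(2,1)
  grid max=4 at (2,1)
Step 3: ant0:(3,1)->N->(2,1) | ant1:(0,3)->E->(0,4) | ant2:(2,1)->S->(3,1)
  grid max=5 at (2,1)
Step 4: ant0:(2,1)->S->(3,1) | ant1:(0,4)->S->(1,4) | ant2:(3,1)->N->(2,1)
  grid max=6 at (2,1)
Step 5: ant0:(3,1)->N->(2,1) | ant1:(1,4)->N->(0,4) | ant2:(2,1)->S->(3,1)
  grid max=7 at (2,1)
Final grid:
  0 0 0 0 1
  0 0 0 0 0
  0 7 0 0 0
  0 5 0 0 0
  0 0 0 0 0
Max pheromone 7 at (2,1)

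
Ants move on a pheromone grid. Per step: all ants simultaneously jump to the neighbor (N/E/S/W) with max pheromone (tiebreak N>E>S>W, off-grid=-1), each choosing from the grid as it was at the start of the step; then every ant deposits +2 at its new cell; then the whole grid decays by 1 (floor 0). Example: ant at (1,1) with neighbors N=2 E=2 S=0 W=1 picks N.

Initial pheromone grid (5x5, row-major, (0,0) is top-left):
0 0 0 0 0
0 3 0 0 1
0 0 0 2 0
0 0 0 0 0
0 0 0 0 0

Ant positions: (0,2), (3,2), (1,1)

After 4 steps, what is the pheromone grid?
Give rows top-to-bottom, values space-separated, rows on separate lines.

After step 1: ants at (0,3),(2,2),(0,1)
  0 1 0 1 0
  0 2 0 0 0
  0 0 1 1 0
  0 0 0 0 0
  0 0 0 0 0
After step 2: ants at (0,4),(2,3),(1,1)
  0 0 0 0 1
  0 3 0 0 0
  0 0 0 2 0
  0 0 0 0 0
  0 0 0 0 0
After step 3: ants at (1,4),(1,3),(0,1)
  0 1 0 0 0
  0 2 0 1 1
  0 0 0 1 0
  0 0 0 0 0
  0 0 0 0 0
After step 4: ants at (1,3),(1,4),(1,1)
  0 0 0 0 0
  0 3 0 2 2
  0 0 0 0 0
  0 0 0 0 0
  0 0 0 0 0

0 0 0 0 0
0 3 0 2 2
0 0 0 0 0
0 0 0 0 0
0 0 0 0 0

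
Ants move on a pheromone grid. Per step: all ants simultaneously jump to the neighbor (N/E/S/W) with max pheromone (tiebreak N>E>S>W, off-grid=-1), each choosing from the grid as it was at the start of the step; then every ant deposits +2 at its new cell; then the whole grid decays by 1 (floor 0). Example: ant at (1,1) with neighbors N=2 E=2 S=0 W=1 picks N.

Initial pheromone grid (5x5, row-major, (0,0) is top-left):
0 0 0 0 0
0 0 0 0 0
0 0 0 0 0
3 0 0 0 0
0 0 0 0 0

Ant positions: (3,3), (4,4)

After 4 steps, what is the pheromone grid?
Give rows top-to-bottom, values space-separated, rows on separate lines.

After step 1: ants at (2,3),(3,4)
  0 0 0 0 0
  0 0 0 0 0
  0 0 0 1 0
  2 0 0 0 1
  0 0 0 0 0
After step 2: ants at (1,3),(2,4)
  0 0 0 0 0
  0 0 0 1 0
  0 0 0 0 1
  1 0 0 0 0
  0 0 0 0 0
After step 3: ants at (0,3),(1,4)
  0 0 0 1 0
  0 0 0 0 1
  0 0 0 0 0
  0 0 0 0 0
  0 0 0 0 0
After step 4: ants at (0,4),(0,4)
  0 0 0 0 3
  0 0 0 0 0
  0 0 0 0 0
  0 0 0 0 0
  0 0 0 0 0

0 0 0 0 3
0 0 0 0 0
0 0 0 0 0
0 0 0 0 0
0 0 0 0 0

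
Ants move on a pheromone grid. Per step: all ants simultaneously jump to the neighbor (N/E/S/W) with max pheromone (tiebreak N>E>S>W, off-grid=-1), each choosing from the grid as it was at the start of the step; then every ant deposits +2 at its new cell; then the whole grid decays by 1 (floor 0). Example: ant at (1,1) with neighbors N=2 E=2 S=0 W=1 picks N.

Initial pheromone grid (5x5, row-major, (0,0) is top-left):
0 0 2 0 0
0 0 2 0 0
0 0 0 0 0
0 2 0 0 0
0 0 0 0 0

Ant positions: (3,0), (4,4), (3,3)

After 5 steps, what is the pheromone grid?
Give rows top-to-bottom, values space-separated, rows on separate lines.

After step 1: ants at (3,1),(3,4),(2,3)
  0 0 1 0 0
  0 0 1 0 0
  0 0 0 1 0
  0 3 0 0 1
  0 0 0 0 0
After step 2: ants at (2,1),(2,4),(1,3)
  0 0 0 0 0
  0 0 0 1 0
  0 1 0 0 1
  0 2 0 0 0
  0 0 0 0 0
After step 3: ants at (3,1),(1,4),(0,3)
  0 0 0 1 0
  0 0 0 0 1
  0 0 0 0 0
  0 3 0 0 0
  0 0 0 0 0
After step 4: ants at (2,1),(0,4),(0,4)
  0 0 0 0 3
  0 0 0 0 0
  0 1 0 0 0
  0 2 0 0 0
  0 0 0 0 0
After step 5: ants at (3,1),(1,4),(1,4)
  0 0 0 0 2
  0 0 0 0 3
  0 0 0 0 0
  0 3 0 0 0
  0 0 0 0 0

0 0 0 0 2
0 0 0 0 3
0 0 0 0 0
0 3 0 0 0
0 0 0 0 0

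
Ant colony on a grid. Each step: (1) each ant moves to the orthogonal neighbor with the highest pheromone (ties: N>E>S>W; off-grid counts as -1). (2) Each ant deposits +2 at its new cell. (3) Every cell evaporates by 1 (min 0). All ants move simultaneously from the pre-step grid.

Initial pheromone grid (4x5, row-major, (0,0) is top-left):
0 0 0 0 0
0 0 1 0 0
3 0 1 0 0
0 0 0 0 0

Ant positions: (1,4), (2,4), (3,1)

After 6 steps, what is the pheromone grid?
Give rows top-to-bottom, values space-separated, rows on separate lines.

After step 1: ants at (0,4),(1,4),(2,1)
  0 0 0 0 1
  0 0 0 0 1
  2 1 0 0 0
  0 0 0 0 0
After step 2: ants at (1,4),(0,4),(2,0)
  0 0 0 0 2
  0 0 0 0 2
  3 0 0 0 0
  0 0 0 0 0
After step 3: ants at (0,4),(1,4),(1,0)
  0 0 0 0 3
  1 0 0 0 3
  2 0 0 0 0
  0 0 0 0 0
After step 4: ants at (1,4),(0,4),(2,0)
  0 0 0 0 4
  0 0 0 0 4
  3 0 0 0 0
  0 0 0 0 0
After step 5: ants at (0,4),(1,4),(1,0)
  0 0 0 0 5
  1 0 0 0 5
  2 0 0 0 0
  0 0 0 0 0
After step 6: ants at (1,4),(0,4),(2,0)
  0 0 0 0 6
  0 0 0 0 6
  3 0 0 0 0
  0 0 0 0 0

0 0 0 0 6
0 0 0 0 6
3 0 0 0 0
0 0 0 0 0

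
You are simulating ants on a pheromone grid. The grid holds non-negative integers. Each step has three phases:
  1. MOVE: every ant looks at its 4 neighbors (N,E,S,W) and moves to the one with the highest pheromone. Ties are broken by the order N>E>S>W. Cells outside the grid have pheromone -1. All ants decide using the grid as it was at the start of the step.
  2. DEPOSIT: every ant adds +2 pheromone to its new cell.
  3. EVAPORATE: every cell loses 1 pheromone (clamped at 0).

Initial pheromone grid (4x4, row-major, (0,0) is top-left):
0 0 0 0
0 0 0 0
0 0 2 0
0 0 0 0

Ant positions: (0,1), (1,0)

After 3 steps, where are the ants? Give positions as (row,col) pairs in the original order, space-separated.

Step 1: ant0:(0,1)->E->(0,2) | ant1:(1,0)->N->(0,0)
  grid max=1 at (0,0)
Step 2: ant0:(0,2)->E->(0,3) | ant1:(0,0)->E->(0,1)
  grid max=1 at (0,1)
Step 3: ant0:(0,3)->S->(1,3) | ant1:(0,1)->E->(0,2)
  grid max=1 at (0,2)

(1,3) (0,2)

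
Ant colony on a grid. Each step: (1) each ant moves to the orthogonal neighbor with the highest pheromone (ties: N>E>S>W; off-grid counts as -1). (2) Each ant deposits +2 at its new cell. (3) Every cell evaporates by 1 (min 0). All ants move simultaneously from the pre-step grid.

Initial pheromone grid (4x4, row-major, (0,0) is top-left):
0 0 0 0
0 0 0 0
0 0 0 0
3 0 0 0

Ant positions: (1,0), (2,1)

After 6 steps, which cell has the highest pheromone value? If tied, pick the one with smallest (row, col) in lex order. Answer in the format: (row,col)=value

Step 1: ant0:(1,0)->N->(0,0) | ant1:(2,1)->N->(1,1)
  grid max=2 at (3,0)
Step 2: ant0:(0,0)->E->(0,1) | ant1:(1,1)->N->(0,1)
  grid max=3 at (0,1)
Step 3: ant0:(0,1)->E->(0,2) | ant1:(0,1)->E->(0,2)
  grid max=3 at (0,2)
Step 4: ant0:(0,2)->W->(0,1) | ant1:(0,2)->W->(0,1)
  grid max=5 at (0,1)
Step 5: ant0:(0,1)->E->(0,2) | ant1:(0,1)->E->(0,2)
  grid max=5 at (0,2)
Step 6: ant0:(0,2)->W->(0,1) | ant1:(0,2)->W->(0,1)
  grid max=7 at (0,1)
Final grid:
  0 7 4 0
  0 0 0 0
  0 0 0 0
  0 0 0 0
Max pheromone 7 at (0,1)

Answer: (0,1)=7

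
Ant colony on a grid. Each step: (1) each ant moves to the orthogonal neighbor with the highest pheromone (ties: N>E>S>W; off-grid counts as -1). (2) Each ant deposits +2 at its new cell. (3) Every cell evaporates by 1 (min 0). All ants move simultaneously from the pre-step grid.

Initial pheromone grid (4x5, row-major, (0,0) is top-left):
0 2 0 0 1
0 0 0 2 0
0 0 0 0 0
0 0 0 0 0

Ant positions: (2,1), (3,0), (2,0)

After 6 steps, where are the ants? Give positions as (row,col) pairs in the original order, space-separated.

Step 1: ant0:(2,1)->N->(1,1) | ant1:(3,0)->N->(2,0) | ant2:(2,0)->N->(1,0)
  grid max=1 at (0,1)
Step 2: ant0:(1,1)->N->(0,1) | ant1:(2,0)->N->(1,0) | ant2:(1,0)->E->(1,1)
  grid max=2 at (0,1)
Step 3: ant0:(0,1)->S->(1,1) | ant1:(1,0)->E->(1,1) | ant2:(1,1)->N->(0,1)
  grid max=5 at (1,1)
Step 4: ant0:(1,1)->N->(0,1) | ant1:(1,1)->N->(0,1) | ant2:(0,1)->S->(1,1)
  grid max=6 at (0,1)
Step 5: ant0:(0,1)->S->(1,1) | ant1:(0,1)->S->(1,1) | ant2:(1,1)->N->(0,1)
  grid max=9 at (1,1)
Step 6: ant0:(1,1)->N->(0,1) | ant1:(1,1)->N->(0,1) | ant2:(0,1)->S->(1,1)
  grid max=10 at (0,1)

(0,1) (0,1) (1,1)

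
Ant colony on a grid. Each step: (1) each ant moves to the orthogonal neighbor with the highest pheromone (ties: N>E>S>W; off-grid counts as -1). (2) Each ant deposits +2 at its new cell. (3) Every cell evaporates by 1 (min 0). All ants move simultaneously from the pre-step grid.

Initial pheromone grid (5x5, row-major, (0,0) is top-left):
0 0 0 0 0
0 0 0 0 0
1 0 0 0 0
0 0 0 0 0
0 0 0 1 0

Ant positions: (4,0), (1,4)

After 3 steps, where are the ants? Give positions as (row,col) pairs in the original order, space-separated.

Step 1: ant0:(4,0)->N->(3,0) | ant1:(1,4)->N->(0,4)
  grid max=1 at (0,4)
Step 2: ant0:(3,0)->N->(2,0) | ant1:(0,4)->S->(1,4)
  grid max=1 at (1,4)
Step 3: ant0:(2,0)->N->(1,0) | ant1:(1,4)->N->(0,4)
  grid max=1 at (0,4)

(1,0) (0,4)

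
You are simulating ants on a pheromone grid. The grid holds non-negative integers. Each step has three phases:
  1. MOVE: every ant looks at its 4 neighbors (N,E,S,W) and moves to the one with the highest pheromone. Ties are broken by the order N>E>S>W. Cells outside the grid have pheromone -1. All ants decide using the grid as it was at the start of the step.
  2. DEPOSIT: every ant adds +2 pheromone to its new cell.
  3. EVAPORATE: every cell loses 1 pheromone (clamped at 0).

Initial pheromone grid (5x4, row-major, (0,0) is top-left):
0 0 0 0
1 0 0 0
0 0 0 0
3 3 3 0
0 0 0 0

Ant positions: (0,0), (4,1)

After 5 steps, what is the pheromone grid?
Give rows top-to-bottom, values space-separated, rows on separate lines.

After step 1: ants at (1,0),(3,1)
  0 0 0 0
  2 0 0 0
  0 0 0 0
  2 4 2 0
  0 0 0 0
After step 2: ants at (0,0),(3,2)
  1 0 0 0
  1 0 0 0
  0 0 0 0
  1 3 3 0
  0 0 0 0
After step 3: ants at (1,0),(3,1)
  0 0 0 0
  2 0 0 0
  0 0 0 0
  0 4 2 0
  0 0 0 0
After step 4: ants at (0,0),(3,2)
  1 0 0 0
  1 0 0 0
  0 0 0 0
  0 3 3 0
  0 0 0 0
After step 5: ants at (1,0),(3,1)
  0 0 0 0
  2 0 0 0
  0 0 0 0
  0 4 2 0
  0 0 0 0

0 0 0 0
2 0 0 0
0 0 0 0
0 4 2 0
0 0 0 0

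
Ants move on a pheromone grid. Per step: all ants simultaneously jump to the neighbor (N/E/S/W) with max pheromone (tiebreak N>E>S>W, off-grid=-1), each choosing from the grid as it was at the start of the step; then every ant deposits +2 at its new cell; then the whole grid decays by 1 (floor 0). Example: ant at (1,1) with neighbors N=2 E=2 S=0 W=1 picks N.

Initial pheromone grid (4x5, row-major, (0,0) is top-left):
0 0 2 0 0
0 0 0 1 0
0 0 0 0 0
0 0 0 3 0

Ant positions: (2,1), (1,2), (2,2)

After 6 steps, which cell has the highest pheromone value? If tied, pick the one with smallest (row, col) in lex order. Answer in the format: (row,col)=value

Answer: (0,2)=12

Derivation:
Step 1: ant0:(2,1)->N->(1,1) | ant1:(1,2)->N->(0,2) | ant2:(2,2)->N->(1,2)
  grid max=3 at (0,2)
Step 2: ant0:(1,1)->E->(1,2) | ant1:(0,2)->S->(1,2) | ant2:(1,2)->N->(0,2)
  grid max=4 at (0,2)
Step 3: ant0:(1,2)->N->(0,2) | ant1:(1,2)->N->(0,2) | ant2:(0,2)->S->(1,2)
  grid max=7 at (0,2)
Step 4: ant0:(0,2)->S->(1,2) | ant1:(0,2)->S->(1,2) | ant2:(1,2)->N->(0,2)
  grid max=8 at (0,2)
Step 5: ant0:(1,2)->N->(0,2) | ant1:(1,2)->N->(0,2) | ant2:(0,2)->S->(1,2)
  grid max=11 at (0,2)
Step 6: ant0:(0,2)->S->(1,2) | ant1:(0,2)->S->(1,2) | ant2:(1,2)->N->(0,2)
  grid max=12 at (0,2)
Final grid:
  0 0 12 0 0
  0 0 12 0 0
  0 0 0 0 0
  0 0 0 0 0
Max pheromone 12 at (0,2)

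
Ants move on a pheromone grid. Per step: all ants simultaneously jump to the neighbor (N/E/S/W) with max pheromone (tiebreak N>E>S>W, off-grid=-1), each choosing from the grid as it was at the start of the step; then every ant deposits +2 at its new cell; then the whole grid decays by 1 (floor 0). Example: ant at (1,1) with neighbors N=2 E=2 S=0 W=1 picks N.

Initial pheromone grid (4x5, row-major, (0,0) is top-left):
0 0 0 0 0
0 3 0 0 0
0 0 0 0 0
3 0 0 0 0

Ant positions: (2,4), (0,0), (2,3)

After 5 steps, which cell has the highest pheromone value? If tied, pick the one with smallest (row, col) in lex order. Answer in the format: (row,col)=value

Step 1: ant0:(2,4)->N->(1,4) | ant1:(0,0)->E->(0,1) | ant2:(2,3)->N->(1,3)
  grid max=2 at (1,1)
Step 2: ant0:(1,4)->W->(1,3) | ant1:(0,1)->S->(1,1) | ant2:(1,3)->E->(1,4)
  grid max=3 at (1,1)
Step 3: ant0:(1,3)->E->(1,4) | ant1:(1,1)->N->(0,1) | ant2:(1,4)->W->(1,3)
  grid max=3 at (1,3)
Step 4: ant0:(1,4)->W->(1,3) | ant1:(0,1)->S->(1,1) | ant2:(1,3)->E->(1,4)
  grid max=4 at (1,3)
Step 5: ant0:(1,3)->E->(1,4) | ant1:(1,1)->N->(0,1) | ant2:(1,4)->W->(1,3)
  grid max=5 at (1,3)
Final grid:
  0 1 0 0 0
  0 2 0 5 5
  0 0 0 0 0
  0 0 0 0 0
Max pheromone 5 at (1,3)

Answer: (1,3)=5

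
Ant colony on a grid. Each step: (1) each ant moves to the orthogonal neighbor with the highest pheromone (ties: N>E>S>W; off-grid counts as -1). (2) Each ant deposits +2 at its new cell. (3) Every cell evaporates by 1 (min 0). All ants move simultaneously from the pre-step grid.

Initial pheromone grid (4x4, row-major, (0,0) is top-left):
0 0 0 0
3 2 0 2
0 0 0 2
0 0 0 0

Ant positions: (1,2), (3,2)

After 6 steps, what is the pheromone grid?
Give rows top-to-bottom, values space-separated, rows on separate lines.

After step 1: ants at (1,3),(2,2)
  0 0 0 0
  2 1 0 3
  0 0 1 1
  0 0 0 0
After step 2: ants at (2,3),(2,3)
  0 0 0 0
  1 0 0 2
  0 0 0 4
  0 0 0 0
After step 3: ants at (1,3),(1,3)
  0 0 0 0
  0 0 0 5
  0 0 0 3
  0 0 0 0
After step 4: ants at (2,3),(2,3)
  0 0 0 0
  0 0 0 4
  0 0 0 6
  0 0 0 0
After step 5: ants at (1,3),(1,3)
  0 0 0 0
  0 0 0 7
  0 0 0 5
  0 0 0 0
After step 6: ants at (2,3),(2,3)
  0 0 0 0
  0 0 0 6
  0 0 0 8
  0 0 0 0

0 0 0 0
0 0 0 6
0 0 0 8
0 0 0 0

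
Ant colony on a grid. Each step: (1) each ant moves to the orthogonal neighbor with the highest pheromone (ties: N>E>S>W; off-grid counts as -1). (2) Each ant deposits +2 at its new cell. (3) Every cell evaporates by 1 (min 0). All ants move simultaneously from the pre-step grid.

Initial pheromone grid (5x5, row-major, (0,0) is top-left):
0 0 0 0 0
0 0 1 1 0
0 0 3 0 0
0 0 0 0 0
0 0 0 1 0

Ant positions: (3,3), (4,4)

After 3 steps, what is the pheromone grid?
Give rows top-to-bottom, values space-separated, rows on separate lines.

After step 1: ants at (4,3),(4,3)
  0 0 0 0 0
  0 0 0 0 0
  0 0 2 0 0
  0 0 0 0 0
  0 0 0 4 0
After step 2: ants at (3,3),(3,3)
  0 0 0 0 0
  0 0 0 0 0
  0 0 1 0 0
  0 0 0 3 0
  0 0 0 3 0
After step 3: ants at (4,3),(4,3)
  0 0 0 0 0
  0 0 0 0 0
  0 0 0 0 0
  0 0 0 2 0
  0 0 0 6 0

0 0 0 0 0
0 0 0 0 0
0 0 0 0 0
0 0 0 2 0
0 0 0 6 0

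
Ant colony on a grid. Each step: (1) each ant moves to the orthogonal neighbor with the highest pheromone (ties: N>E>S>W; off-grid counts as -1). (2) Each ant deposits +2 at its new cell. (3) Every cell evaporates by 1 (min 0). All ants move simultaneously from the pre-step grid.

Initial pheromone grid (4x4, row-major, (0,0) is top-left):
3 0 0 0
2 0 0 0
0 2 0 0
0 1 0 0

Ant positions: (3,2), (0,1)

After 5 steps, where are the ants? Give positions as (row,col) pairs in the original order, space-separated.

Step 1: ant0:(3,2)->W->(3,1) | ant1:(0,1)->W->(0,0)
  grid max=4 at (0,0)
Step 2: ant0:(3,1)->N->(2,1) | ant1:(0,0)->S->(1,0)
  grid max=3 at (0,0)
Step 3: ant0:(2,1)->S->(3,1) | ant1:(1,0)->N->(0,0)
  grid max=4 at (0,0)
Step 4: ant0:(3,1)->N->(2,1) | ant1:(0,0)->S->(1,0)
  grid max=3 at (0,0)
Step 5: ant0:(2,1)->S->(3,1) | ant1:(1,0)->N->(0,0)
  grid max=4 at (0,0)

(3,1) (0,0)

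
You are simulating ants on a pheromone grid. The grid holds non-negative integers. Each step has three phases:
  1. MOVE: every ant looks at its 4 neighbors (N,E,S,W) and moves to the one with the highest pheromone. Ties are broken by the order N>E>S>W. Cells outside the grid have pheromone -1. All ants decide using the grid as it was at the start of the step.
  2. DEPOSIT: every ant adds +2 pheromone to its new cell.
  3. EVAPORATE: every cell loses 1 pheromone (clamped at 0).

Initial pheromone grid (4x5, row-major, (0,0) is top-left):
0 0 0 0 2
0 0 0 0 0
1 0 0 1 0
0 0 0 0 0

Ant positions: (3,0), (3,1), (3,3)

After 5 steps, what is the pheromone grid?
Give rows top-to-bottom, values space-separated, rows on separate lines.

After step 1: ants at (2,0),(2,1),(2,3)
  0 0 0 0 1
  0 0 0 0 0
  2 1 0 2 0
  0 0 0 0 0
After step 2: ants at (2,1),(2,0),(1,3)
  0 0 0 0 0
  0 0 0 1 0
  3 2 0 1 0
  0 0 0 0 0
After step 3: ants at (2,0),(2,1),(2,3)
  0 0 0 0 0
  0 0 0 0 0
  4 3 0 2 0
  0 0 0 0 0
After step 4: ants at (2,1),(2,0),(1,3)
  0 0 0 0 0
  0 0 0 1 0
  5 4 0 1 0
  0 0 0 0 0
After step 5: ants at (2,0),(2,1),(2,3)
  0 0 0 0 0
  0 0 0 0 0
  6 5 0 2 0
  0 0 0 0 0

0 0 0 0 0
0 0 0 0 0
6 5 0 2 0
0 0 0 0 0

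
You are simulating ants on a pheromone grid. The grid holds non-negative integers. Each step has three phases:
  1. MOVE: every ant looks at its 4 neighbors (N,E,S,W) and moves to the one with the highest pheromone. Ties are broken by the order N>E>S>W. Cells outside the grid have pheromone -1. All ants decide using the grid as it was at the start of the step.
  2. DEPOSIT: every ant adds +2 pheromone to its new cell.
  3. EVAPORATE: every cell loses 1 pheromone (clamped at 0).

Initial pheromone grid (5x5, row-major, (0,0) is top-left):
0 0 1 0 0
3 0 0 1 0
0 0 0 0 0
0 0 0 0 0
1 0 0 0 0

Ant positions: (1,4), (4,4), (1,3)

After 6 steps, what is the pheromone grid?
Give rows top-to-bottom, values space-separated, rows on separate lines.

After step 1: ants at (1,3),(3,4),(0,3)
  0 0 0 1 0
  2 0 0 2 0
  0 0 0 0 0
  0 0 0 0 1
  0 0 0 0 0
After step 2: ants at (0,3),(2,4),(1,3)
  0 0 0 2 0
  1 0 0 3 0
  0 0 0 0 1
  0 0 0 0 0
  0 0 0 0 0
After step 3: ants at (1,3),(1,4),(0,3)
  0 0 0 3 0
  0 0 0 4 1
  0 0 0 0 0
  0 0 0 0 0
  0 0 0 0 0
After step 4: ants at (0,3),(1,3),(1,3)
  0 0 0 4 0
  0 0 0 7 0
  0 0 0 0 0
  0 0 0 0 0
  0 0 0 0 0
After step 5: ants at (1,3),(0,3),(0,3)
  0 0 0 7 0
  0 0 0 8 0
  0 0 0 0 0
  0 0 0 0 0
  0 0 0 0 0
After step 6: ants at (0,3),(1,3),(1,3)
  0 0 0 8 0
  0 0 0 11 0
  0 0 0 0 0
  0 0 0 0 0
  0 0 0 0 0

0 0 0 8 0
0 0 0 11 0
0 0 0 0 0
0 0 0 0 0
0 0 0 0 0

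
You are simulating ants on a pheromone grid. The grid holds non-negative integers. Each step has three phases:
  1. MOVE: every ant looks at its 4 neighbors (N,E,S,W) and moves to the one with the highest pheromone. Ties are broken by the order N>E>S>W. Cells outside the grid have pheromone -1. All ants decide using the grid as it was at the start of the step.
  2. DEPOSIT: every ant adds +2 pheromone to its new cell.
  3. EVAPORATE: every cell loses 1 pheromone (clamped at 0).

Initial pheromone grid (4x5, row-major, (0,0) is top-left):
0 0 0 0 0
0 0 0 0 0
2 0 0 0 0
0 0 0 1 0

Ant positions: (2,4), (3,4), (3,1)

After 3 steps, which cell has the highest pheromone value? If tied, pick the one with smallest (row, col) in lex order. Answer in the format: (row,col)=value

Answer: (3,3)=2

Derivation:
Step 1: ant0:(2,4)->N->(1,4) | ant1:(3,4)->W->(3,3) | ant2:(3,1)->N->(2,1)
  grid max=2 at (3,3)
Step 2: ant0:(1,4)->N->(0,4) | ant1:(3,3)->N->(2,3) | ant2:(2,1)->W->(2,0)
  grid max=2 at (2,0)
Step 3: ant0:(0,4)->S->(1,4) | ant1:(2,3)->S->(3,3) | ant2:(2,0)->N->(1,0)
  grid max=2 at (3,3)
Final grid:
  0 0 0 0 0
  1 0 0 0 1
  1 0 0 0 0
  0 0 0 2 0
Max pheromone 2 at (3,3)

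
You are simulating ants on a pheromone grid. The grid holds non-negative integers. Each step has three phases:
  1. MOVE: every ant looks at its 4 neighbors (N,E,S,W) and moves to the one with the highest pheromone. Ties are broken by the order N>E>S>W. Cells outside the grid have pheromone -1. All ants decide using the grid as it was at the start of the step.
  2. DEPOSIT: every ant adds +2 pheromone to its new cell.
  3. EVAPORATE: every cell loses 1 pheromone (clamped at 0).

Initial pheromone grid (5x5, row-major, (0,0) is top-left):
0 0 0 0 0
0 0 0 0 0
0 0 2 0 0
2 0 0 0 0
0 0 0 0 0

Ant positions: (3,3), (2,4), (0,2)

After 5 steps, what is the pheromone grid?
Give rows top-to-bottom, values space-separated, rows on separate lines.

After step 1: ants at (2,3),(1,4),(0,3)
  0 0 0 1 0
  0 0 0 0 1
  0 0 1 1 0
  1 0 0 0 0
  0 0 0 0 0
After step 2: ants at (2,2),(0,4),(0,4)
  0 0 0 0 3
  0 0 0 0 0
  0 0 2 0 0
  0 0 0 0 0
  0 0 0 0 0
After step 3: ants at (1,2),(1,4),(1,4)
  0 0 0 0 2
  0 0 1 0 3
  0 0 1 0 0
  0 0 0 0 0
  0 0 0 0 0
After step 4: ants at (2,2),(0,4),(0,4)
  0 0 0 0 5
  0 0 0 0 2
  0 0 2 0 0
  0 0 0 0 0
  0 0 0 0 0
After step 5: ants at (1,2),(1,4),(1,4)
  0 0 0 0 4
  0 0 1 0 5
  0 0 1 0 0
  0 0 0 0 0
  0 0 0 0 0

0 0 0 0 4
0 0 1 0 5
0 0 1 0 0
0 0 0 0 0
0 0 0 0 0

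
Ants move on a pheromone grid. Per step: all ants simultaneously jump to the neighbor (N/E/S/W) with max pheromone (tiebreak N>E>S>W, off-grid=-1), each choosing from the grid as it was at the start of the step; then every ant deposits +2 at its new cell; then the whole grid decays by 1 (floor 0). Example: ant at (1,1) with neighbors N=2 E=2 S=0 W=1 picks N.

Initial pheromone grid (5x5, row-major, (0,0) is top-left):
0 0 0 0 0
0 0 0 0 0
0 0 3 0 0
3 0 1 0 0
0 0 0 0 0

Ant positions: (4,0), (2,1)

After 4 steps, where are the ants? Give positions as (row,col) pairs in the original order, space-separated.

Step 1: ant0:(4,0)->N->(3,0) | ant1:(2,1)->E->(2,2)
  grid max=4 at (2,2)
Step 2: ant0:(3,0)->N->(2,0) | ant1:(2,2)->N->(1,2)
  grid max=3 at (2,2)
Step 3: ant0:(2,0)->S->(3,0) | ant1:(1,2)->S->(2,2)
  grid max=4 at (2,2)
Step 4: ant0:(3,0)->N->(2,0) | ant1:(2,2)->N->(1,2)
  grid max=3 at (2,2)

(2,0) (1,2)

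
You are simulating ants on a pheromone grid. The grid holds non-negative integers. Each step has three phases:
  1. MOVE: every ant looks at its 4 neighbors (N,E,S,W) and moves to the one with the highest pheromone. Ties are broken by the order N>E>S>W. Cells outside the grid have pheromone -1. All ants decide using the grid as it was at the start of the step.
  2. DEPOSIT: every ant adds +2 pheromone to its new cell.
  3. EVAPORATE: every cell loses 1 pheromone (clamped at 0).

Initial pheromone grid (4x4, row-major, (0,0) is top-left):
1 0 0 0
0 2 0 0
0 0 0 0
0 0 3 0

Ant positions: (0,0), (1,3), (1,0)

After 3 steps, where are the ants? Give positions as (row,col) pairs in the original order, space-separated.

Step 1: ant0:(0,0)->E->(0,1) | ant1:(1,3)->N->(0,3) | ant2:(1,0)->E->(1,1)
  grid max=3 at (1,1)
Step 2: ant0:(0,1)->S->(1,1) | ant1:(0,3)->S->(1,3) | ant2:(1,1)->N->(0,1)
  grid max=4 at (1,1)
Step 3: ant0:(1,1)->N->(0,1) | ant1:(1,3)->N->(0,3) | ant2:(0,1)->S->(1,1)
  grid max=5 at (1,1)

(0,1) (0,3) (1,1)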